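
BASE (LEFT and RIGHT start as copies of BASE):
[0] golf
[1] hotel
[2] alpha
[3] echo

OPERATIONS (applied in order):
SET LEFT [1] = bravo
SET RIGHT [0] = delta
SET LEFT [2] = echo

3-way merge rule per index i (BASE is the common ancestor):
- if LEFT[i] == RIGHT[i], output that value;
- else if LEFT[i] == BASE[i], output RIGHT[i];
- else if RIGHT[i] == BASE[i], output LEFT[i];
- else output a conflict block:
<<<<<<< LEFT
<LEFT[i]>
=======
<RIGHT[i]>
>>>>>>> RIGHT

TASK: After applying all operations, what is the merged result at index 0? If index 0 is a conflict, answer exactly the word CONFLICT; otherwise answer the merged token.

Final LEFT:  [golf, bravo, echo, echo]
Final RIGHT: [delta, hotel, alpha, echo]
i=0: L=golf=BASE, R=delta -> take RIGHT -> delta
i=1: L=bravo, R=hotel=BASE -> take LEFT -> bravo
i=2: L=echo, R=alpha=BASE -> take LEFT -> echo
i=3: L=echo R=echo -> agree -> echo
Index 0 -> delta

Answer: delta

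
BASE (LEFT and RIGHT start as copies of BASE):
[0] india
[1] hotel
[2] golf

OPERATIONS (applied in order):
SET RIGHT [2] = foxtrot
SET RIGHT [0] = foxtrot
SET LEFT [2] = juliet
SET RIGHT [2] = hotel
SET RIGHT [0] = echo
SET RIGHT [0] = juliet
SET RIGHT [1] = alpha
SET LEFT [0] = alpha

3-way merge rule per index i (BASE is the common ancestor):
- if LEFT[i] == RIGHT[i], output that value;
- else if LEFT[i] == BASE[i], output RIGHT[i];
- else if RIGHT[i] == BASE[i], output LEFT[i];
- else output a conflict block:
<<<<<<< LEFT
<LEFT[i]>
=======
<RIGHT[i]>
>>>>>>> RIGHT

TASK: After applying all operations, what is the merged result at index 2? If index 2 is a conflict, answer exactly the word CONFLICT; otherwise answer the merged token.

Final LEFT:  [alpha, hotel, juliet]
Final RIGHT: [juliet, alpha, hotel]
i=0: BASE=india L=alpha R=juliet all differ -> CONFLICT
i=1: L=hotel=BASE, R=alpha -> take RIGHT -> alpha
i=2: BASE=golf L=juliet R=hotel all differ -> CONFLICT
Index 2 -> CONFLICT

Answer: CONFLICT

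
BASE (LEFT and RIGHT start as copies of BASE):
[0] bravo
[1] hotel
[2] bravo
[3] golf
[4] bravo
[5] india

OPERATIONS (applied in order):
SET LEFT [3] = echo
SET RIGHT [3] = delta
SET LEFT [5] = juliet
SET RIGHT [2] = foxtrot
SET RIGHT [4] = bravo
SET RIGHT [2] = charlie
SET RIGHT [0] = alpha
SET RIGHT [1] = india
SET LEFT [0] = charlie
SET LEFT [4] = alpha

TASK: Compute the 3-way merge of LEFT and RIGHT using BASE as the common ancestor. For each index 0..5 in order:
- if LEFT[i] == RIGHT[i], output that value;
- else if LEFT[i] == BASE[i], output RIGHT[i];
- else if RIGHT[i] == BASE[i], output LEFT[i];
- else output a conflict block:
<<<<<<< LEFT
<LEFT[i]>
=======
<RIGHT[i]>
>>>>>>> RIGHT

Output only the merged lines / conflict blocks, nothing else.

Answer: <<<<<<< LEFT
charlie
=======
alpha
>>>>>>> RIGHT
india
charlie
<<<<<<< LEFT
echo
=======
delta
>>>>>>> RIGHT
alpha
juliet

Derivation:
Final LEFT:  [charlie, hotel, bravo, echo, alpha, juliet]
Final RIGHT: [alpha, india, charlie, delta, bravo, india]
i=0: BASE=bravo L=charlie R=alpha all differ -> CONFLICT
i=1: L=hotel=BASE, R=india -> take RIGHT -> india
i=2: L=bravo=BASE, R=charlie -> take RIGHT -> charlie
i=3: BASE=golf L=echo R=delta all differ -> CONFLICT
i=4: L=alpha, R=bravo=BASE -> take LEFT -> alpha
i=5: L=juliet, R=india=BASE -> take LEFT -> juliet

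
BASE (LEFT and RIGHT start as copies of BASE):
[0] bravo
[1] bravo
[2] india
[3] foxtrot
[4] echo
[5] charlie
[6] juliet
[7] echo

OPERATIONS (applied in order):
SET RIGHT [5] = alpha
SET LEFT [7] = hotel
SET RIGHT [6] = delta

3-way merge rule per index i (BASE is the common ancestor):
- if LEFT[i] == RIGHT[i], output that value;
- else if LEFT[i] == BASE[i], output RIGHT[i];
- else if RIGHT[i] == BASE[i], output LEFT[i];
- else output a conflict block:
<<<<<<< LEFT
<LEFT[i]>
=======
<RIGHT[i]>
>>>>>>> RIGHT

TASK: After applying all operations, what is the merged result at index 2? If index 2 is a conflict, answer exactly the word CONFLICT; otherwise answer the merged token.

Answer: india

Derivation:
Final LEFT:  [bravo, bravo, india, foxtrot, echo, charlie, juliet, hotel]
Final RIGHT: [bravo, bravo, india, foxtrot, echo, alpha, delta, echo]
i=0: L=bravo R=bravo -> agree -> bravo
i=1: L=bravo R=bravo -> agree -> bravo
i=2: L=india R=india -> agree -> india
i=3: L=foxtrot R=foxtrot -> agree -> foxtrot
i=4: L=echo R=echo -> agree -> echo
i=5: L=charlie=BASE, R=alpha -> take RIGHT -> alpha
i=6: L=juliet=BASE, R=delta -> take RIGHT -> delta
i=7: L=hotel, R=echo=BASE -> take LEFT -> hotel
Index 2 -> india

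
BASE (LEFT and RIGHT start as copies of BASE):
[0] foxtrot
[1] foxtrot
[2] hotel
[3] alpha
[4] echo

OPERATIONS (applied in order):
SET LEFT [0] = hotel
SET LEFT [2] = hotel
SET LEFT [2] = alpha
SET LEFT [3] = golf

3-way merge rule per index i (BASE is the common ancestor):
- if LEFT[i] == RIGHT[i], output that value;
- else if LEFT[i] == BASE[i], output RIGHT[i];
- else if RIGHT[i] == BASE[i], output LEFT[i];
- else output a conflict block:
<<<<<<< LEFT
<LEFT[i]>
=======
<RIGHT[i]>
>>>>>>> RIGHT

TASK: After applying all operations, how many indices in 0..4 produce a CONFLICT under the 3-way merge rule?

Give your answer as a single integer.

Final LEFT:  [hotel, foxtrot, alpha, golf, echo]
Final RIGHT: [foxtrot, foxtrot, hotel, alpha, echo]
i=0: L=hotel, R=foxtrot=BASE -> take LEFT -> hotel
i=1: L=foxtrot R=foxtrot -> agree -> foxtrot
i=2: L=alpha, R=hotel=BASE -> take LEFT -> alpha
i=3: L=golf, R=alpha=BASE -> take LEFT -> golf
i=4: L=echo R=echo -> agree -> echo
Conflict count: 0

Answer: 0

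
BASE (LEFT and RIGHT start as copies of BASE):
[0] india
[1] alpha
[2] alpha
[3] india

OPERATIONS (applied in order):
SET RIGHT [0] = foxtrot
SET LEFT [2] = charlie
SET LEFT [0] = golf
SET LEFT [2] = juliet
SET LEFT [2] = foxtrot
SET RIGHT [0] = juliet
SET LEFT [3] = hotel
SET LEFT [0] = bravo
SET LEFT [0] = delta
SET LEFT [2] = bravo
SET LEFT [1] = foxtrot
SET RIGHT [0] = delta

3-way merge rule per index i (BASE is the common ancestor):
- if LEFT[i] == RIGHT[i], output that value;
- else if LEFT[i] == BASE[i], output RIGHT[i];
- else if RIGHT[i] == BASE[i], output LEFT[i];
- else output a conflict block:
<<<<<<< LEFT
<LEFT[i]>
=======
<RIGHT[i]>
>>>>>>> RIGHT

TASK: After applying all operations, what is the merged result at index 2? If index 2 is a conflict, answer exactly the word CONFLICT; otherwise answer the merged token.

Final LEFT:  [delta, foxtrot, bravo, hotel]
Final RIGHT: [delta, alpha, alpha, india]
i=0: L=delta R=delta -> agree -> delta
i=1: L=foxtrot, R=alpha=BASE -> take LEFT -> foxtrot
i=2: L=bravo, R=alpha=BASE -> take LEFT -> bravo
i=3: L=hotel, R=india=BASE -> take LEFT -> hotel
Index 2 -> bravo

Answer: bravo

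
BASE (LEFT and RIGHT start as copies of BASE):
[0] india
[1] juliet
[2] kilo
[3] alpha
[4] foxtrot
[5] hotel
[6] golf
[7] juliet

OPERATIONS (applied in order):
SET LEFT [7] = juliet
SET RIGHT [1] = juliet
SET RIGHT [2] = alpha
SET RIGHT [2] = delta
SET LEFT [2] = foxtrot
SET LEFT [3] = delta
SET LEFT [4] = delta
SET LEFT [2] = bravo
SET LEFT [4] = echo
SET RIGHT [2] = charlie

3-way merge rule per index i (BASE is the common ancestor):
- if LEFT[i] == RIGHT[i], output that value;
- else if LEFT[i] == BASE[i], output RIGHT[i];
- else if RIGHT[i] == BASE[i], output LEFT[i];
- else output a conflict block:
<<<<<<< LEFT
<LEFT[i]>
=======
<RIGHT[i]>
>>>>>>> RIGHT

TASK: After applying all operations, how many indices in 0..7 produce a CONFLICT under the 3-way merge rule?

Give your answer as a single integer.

Answer: 1

Derivation:
Final LEFT:  [india, juliet, bravo, delta, echo, hotel, golf, juliet]
Final RIGHT: [india, juliet, charlie, alpha, foxtrot, hotel, golf, juliet]
i=0: L=india R=india -> agree -> india
i=1: L=juliet R=juliet -> agree -> juliet
i=2: BASE=kilo L=bravo R=charlie all differ -> CONFLICT
i=3: L=delta, R=alpha=BASE -> take LEFT -> delta
i=4: L=echo, R=foxtrot=BASE -> take LEFT -> echo
i=5: L=hotel R=hotel -> agree -> hotel
i=6: L=golf R=golf -> agree -> golf
i=7: L=juliet R=juliet -> agree -> juliet
Conflict count: 1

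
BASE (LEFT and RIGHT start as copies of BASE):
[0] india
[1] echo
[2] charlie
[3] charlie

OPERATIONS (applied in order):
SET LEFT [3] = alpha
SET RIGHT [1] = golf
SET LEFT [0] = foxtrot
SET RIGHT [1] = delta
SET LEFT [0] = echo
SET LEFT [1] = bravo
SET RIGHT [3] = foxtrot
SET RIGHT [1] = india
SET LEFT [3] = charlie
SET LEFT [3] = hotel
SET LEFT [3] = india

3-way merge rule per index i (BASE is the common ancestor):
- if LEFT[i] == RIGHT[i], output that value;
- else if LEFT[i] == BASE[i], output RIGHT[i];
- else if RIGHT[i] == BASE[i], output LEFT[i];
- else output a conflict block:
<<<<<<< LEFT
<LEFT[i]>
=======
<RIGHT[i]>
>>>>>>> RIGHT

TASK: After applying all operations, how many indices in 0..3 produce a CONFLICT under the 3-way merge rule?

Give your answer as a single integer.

Final LEFT:  [echo, bravo, charlie, india]
Final RIGHT: [india, india, charlie, foxtrot]
i=0: L=echo, R=india=BASE -> take LEFT -> echo
i=1: BASE=echo L=bravo R=india all differ -> CONFLICT
i=2: L=charlie R=charlie -> agree -> charlie
i=3: BASE=charlie L=india R=foxtrot all differ -> CONFLICT
Conflict count: 2

Answer: 2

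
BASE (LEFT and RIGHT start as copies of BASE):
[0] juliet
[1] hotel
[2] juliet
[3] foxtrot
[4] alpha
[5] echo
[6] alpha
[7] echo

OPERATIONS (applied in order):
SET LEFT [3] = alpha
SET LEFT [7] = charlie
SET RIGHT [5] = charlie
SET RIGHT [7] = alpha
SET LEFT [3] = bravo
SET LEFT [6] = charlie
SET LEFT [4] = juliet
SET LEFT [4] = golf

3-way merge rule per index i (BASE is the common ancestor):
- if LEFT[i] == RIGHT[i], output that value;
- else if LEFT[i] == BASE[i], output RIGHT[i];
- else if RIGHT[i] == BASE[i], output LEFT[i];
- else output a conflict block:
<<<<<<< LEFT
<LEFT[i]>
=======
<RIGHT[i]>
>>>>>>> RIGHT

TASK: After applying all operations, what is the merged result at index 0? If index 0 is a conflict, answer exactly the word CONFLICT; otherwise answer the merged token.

Final LEFT:  [juliet, hotel, juliet, bravo, golf, echo, charlie, charlie]
Final RIGHT: [juliet, hotel, juliet, foxtrot, alpha, charlie, alpha, alpha]
i=0: L=juliet R=juliet -> agree -> juliet
i=1: L=hotel R=hotel -> agree -> hotel
i=2: L=juliet R=juliet -> agree -> juliet
i=3: L=bravo, R=foxtrot=BASE -> take LEFT -> bravo
i=4: L=golf, R=alpha=BASE -> take LEFT -> golf
i=5: L=echo=BASE, R=charlie -> take RIGHT -> charlie
i=6: L=charlie, R=alpha=BASE -> take LEFT -> charlie
i=7: BASE=echo L=charlie R=alpha all differ -> CONFLICT
Index 0 -> juliet

Answer: juliet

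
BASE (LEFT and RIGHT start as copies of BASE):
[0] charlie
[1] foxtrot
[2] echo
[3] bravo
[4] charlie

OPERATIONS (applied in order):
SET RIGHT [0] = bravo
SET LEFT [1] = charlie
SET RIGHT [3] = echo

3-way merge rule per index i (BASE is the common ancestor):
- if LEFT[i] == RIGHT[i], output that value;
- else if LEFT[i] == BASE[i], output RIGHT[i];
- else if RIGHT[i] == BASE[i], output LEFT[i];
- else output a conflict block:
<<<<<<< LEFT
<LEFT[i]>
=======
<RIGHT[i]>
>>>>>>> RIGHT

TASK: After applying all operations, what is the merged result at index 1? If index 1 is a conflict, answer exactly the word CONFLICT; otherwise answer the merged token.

Answer: charlie

Derivation:
Final LEFT:  [charlie, charlie, echo, bravo, charlie]
Final RIGHT: [bravo, foxtrot, echo, echo, charlie]
i=0: L=charlie=BASE, R=bravo -> take RIGHT -> bravo
i=1: L=charlie, R=foxtrot=BASE -> take LEFT -> charlie
i=2: L=echo R=echo -> agree -> echo
i=3: L=bravo=BASE, R=echo -> take RIGHT -> echo
i=4: L=charlie R=charlie -> agree -> charlie
Index 1 -> charlie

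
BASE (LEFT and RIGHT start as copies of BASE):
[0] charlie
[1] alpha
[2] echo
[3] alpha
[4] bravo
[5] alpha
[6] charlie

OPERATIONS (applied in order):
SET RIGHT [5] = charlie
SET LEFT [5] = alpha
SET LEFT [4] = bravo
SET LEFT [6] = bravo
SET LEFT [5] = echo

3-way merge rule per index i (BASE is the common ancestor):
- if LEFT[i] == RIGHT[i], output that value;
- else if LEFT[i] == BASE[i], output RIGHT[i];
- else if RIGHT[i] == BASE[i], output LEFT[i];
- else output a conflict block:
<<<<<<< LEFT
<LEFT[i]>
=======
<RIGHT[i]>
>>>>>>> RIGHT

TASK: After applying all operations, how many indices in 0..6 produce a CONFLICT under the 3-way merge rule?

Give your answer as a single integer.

Answer: 1

Derivation:
Final LEFT:  [charlie, alpha, echo, alpha, bravo, echo, bravo]
Final RIGHT: [charlie, alpha, echo, alpha, bravo, charlie, charlie]
i=0: L=charlie R=charlie -> agree -> charlie
i=1: L=alpha R=alpha -> agree -> alpha
i=2: L=echo R=echo -> agree -> echo
i=3: L=alpha R=alpha -> agree -> alpha
i=4: L=bravo R=bravo -> agree -> bravo
i=5: BASE=alpha L=echo R=charlie all differ -> CONFLICT
i=6: L=bravo, R=charlie=BASE -> take LEFT -> bravo
Conflict count: 1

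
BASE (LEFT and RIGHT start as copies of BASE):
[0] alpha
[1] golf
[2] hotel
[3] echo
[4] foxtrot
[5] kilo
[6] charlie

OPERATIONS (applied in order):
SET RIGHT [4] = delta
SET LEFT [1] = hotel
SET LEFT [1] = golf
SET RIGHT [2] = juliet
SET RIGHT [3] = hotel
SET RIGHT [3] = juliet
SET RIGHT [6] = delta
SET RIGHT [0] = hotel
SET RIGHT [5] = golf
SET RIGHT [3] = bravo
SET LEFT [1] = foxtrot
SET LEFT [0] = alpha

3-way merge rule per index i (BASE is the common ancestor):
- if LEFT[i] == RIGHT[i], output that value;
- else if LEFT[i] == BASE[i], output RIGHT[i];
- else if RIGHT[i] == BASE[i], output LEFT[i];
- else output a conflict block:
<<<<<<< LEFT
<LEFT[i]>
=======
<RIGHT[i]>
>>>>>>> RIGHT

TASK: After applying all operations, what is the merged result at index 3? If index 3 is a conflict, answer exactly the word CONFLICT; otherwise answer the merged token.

Answer: bravo

Derivation:
Final LEFT:  [alpha, foxtrot, hotel, echo, foxtrot, kilo, charlie]
Final RIGHT: [hotel, golf, juliet, bravo, delta, golf, delta]
i=0: L=alpha=BASE, R=hotel -> take RIGHT -> hotel
i=1: L=foxtrot, R=golf=BASE -> take LEFT -> foxtrot
i=2: L=hotel=BASE, R=juliet -> take RIGHT -> juliet
i=3: L=echo=BASE, R=bravo -> take RIGHT -> bravo
i=4: L=foxtrot=BASE, R=delta -> take RIGHT -> delta
i=5: L=kilo=BASE, R=golf -> take RIGHT -> golf
i=6: L=charlie=BASE, R=delta -> take RIGHT -> delta
Index 3 -> bravo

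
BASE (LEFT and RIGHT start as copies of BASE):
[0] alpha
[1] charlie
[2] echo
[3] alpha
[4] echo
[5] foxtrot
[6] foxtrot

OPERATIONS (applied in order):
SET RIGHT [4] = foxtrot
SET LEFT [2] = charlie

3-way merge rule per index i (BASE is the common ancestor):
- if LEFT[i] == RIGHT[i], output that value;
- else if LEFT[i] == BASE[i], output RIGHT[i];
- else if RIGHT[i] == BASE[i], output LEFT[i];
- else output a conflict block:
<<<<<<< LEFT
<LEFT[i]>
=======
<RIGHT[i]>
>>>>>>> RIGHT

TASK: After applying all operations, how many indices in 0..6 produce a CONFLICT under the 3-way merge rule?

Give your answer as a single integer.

Final LEFT:  [alpha, charlie, charlie, alpha, echo, foxtrot, foxtrot]
Final RIGHT: [alpha, charlie, echo, alpha, foxtrot, foxtrot, foxtrot]
i=0: L=alpha R=alpha -> agree -> alpha
i=1: L=charlie R=charlie -> agree -> charlie
i=2: L=charlie, R=echo=BASE -> take LEFT -> charlie
i=3: L=alpha R=alpha -> agree -> alpha
i=4: L=echo=BASE, R=foxtrot -> take RIGHT -> foxtrot
i=5: L=foxtrot R=foxtrot -> agree -> foxtrot
i=6: L=foxtrot R=foxtrot -> agree -> foxtrot
Conflict count: 0

Answer: 0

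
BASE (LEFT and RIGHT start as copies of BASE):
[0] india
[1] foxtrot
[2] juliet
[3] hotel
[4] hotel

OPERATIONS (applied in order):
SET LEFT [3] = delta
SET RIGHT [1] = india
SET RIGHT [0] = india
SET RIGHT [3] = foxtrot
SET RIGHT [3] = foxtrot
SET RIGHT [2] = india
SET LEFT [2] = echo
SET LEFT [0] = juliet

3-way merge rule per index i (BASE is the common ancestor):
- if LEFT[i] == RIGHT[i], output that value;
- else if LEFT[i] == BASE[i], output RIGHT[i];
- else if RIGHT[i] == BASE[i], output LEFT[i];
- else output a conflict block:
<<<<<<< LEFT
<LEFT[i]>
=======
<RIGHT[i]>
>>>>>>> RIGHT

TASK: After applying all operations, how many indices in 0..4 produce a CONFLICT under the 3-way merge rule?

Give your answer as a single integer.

Answer: 2

Derivation:
Final LEFT:  [juliet, foxtrot, echo, delta, hotel]
Final RIGHT: [india, india, india, foxtrot, hotel]
i=0: L=juliet, R=india=BASE -> take LEFT -> juliet
i=1: L=foxtrot=BASE, R=india -> take RIGHT -> india
i=2: BASE=juliet L=echo R=india all differ -> CONFLICT
i=3: BASE=hotel L=delta R=foxtrot all differ -> CONFLICT
i=4: L=hotel R=hotel -> agree -> hotel
Conflict count: 2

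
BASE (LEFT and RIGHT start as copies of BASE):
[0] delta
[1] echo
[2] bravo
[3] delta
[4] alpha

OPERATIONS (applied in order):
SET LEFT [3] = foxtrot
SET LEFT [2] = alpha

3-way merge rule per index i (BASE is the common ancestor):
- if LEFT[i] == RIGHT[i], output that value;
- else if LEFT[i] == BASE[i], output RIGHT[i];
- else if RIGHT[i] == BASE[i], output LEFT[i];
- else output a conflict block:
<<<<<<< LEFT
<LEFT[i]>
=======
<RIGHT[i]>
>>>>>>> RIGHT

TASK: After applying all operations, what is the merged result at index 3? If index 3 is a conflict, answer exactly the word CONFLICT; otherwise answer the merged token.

Final LEFT:  [delta, echo, alpha, foxtrot, alpha]
Final RIGHT: [delta, echo, bravo, delta, alpha]
i=0: L=delta R=delta -> agree -> delta
i=1: L=echo R=echo -> agree -> echo
i=2: L=alpha, R=bravo=BASE -> take LEFT -> alpha
i=3: L=foxtrot, R=delta=BASE -> take LEFT -> foxtrot
i=4: L=alpha R=alpha -> agree -> alpha
Index 3 -> foxtrot

Answer: foxtrot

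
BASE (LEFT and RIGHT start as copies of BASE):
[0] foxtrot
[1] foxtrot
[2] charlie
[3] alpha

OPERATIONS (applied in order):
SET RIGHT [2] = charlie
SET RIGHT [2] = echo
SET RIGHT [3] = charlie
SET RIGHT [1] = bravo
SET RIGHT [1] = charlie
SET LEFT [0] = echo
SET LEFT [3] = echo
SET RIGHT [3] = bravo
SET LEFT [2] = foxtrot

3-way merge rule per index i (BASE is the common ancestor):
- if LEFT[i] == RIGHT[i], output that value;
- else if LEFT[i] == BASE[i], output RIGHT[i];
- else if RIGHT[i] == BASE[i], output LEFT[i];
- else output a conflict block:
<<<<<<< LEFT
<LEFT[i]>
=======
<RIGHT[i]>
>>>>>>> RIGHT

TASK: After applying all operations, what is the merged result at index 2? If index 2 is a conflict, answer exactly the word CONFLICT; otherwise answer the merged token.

Final LEFT:  [echo, foxtrot, foxtrot, echo]
Final RIGHT: [foxtrot, charlie, echo, bravo]
i=0: L=echo, R=foxtrot=BASE -> take LEFT -> echo
i=1: L=foxtrot=BASE, R=charlie -> take RIGHT -> charlie
i=2: BASE=charlie L=foxtrot R=echo all differ -> CONFLICT
i=3: BASE=alpha L=echo R=bravo all differ -> CONFLICT
Index 2 -> CONFLICT

Answer: CONFLICT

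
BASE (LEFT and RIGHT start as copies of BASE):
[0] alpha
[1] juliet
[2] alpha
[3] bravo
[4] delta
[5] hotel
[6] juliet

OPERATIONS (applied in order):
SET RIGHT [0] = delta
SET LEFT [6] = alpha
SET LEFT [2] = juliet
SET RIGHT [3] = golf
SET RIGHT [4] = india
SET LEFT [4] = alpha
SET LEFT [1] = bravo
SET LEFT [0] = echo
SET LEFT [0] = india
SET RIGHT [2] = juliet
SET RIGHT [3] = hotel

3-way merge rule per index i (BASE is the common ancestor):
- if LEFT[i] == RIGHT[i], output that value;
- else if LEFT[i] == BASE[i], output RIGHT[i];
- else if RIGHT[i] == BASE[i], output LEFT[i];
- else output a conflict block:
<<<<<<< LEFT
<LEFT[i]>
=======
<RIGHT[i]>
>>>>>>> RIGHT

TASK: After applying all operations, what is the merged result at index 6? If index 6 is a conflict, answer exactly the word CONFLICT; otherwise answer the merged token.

Answer: alpha

Derivation:
Final LEFT:  [india, bravo, juliet, bravo, alpha, hotel, alpha]
Final RIGHT: [delta, juliet, juliet, hotel, india, hotel, juliet]
i=0: BASE=alpha L=india R=delta all differ -> CONFLICT
i=1: L=bravo, R=juliet=BASE -> take LEFT -> bravo
i=2: L=juliet R=juliet -> agree -> juliet
i=3: L=bravo=BASE, R=hotel -> take RIGHT -> hotel
i=4: BASE=delta L=alpha R=india all differ -> CONFLICT
i=5: L=hotel R=hotel -> agree -> hotel
i=6: L=alpha, R=juliet=BASE -> take LEFT -> alpha
Index 6 -> alpha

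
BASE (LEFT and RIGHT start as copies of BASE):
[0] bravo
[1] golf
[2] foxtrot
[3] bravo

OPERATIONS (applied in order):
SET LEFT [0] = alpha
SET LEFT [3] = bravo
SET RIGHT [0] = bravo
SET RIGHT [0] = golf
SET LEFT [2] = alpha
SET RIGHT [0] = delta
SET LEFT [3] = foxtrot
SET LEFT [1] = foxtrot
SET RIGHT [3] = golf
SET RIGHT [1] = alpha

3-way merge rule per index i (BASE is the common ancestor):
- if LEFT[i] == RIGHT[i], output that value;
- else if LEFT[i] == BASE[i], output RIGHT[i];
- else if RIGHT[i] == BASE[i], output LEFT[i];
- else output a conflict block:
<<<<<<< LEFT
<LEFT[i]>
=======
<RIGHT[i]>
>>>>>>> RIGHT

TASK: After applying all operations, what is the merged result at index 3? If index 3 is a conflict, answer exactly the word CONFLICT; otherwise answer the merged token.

Answer: CONFLICT

Derivation:
Final LEFT:  [alpha, foxtrot, alpha, foxtrot]
Final RIGHT: [delta, alpha, foxtrot, golf]
i=0: BASE=bravo L=alpha R=delta all differ -> CONFLICT
i=1: BASE=golf L=foxtrot R=alpha all differ -> CONFLICT
i=2: L=alpha, R=foxtrot=BASE -> take LEFT -> alpha
i=3: BASE=bravo L=foxtrot R=golf all differ -> CONFLICT
Index 3 -> CONFLICT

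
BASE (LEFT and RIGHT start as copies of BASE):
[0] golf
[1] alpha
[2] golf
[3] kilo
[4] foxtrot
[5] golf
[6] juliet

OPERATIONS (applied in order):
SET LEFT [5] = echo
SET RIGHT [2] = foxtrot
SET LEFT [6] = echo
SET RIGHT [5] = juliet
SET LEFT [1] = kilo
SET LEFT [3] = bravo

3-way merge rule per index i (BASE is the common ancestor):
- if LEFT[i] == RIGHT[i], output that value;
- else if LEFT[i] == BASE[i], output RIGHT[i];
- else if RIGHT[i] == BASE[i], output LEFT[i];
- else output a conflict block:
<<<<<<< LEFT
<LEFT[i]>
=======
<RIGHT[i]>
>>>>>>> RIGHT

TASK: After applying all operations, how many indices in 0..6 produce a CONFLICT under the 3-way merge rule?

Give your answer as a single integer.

Final LEFT:  [golf, kilo, golf, bravo, foxtrot, echo, echo]
Final RIGHT: [golf, alpha, foxtrot, kilo, foxtrot, juliet, juliet]
i=0: L=golf R=golf -> agree -> golf
i=1: L=kilo, R=alpha=BASE -> take LEFT -> kilo
i=2: L=golf=BASE, R=foxtrot -> take RIGHT -> foxtrot
i=3: L=bravo, R=kilo=BASE -> take LEFT -> bravo
i=4: L=foxtrot R=foxtrot -> agree -> foxtrot
i=5: BASE=golf L=echo R=juliet all differ -> CONFLICT
i=6: L=echo, R=juliet=BASE -> take LEFT -> echo
Conflict count: 1

Answer: 1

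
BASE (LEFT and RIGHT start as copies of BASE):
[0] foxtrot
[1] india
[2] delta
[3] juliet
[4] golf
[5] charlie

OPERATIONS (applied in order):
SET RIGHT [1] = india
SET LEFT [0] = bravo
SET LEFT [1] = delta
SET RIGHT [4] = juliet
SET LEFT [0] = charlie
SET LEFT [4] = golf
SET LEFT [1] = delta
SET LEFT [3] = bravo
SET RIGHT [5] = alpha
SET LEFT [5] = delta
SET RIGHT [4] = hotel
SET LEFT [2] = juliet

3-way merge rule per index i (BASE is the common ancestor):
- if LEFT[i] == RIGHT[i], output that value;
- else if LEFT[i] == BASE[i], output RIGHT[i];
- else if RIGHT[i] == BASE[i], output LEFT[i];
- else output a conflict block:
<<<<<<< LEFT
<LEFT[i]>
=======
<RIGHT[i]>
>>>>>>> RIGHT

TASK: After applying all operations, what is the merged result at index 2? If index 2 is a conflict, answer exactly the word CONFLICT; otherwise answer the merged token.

Answer: juliet

Derivation:
Final LEFT:  [charlie, delta, juliet, bravo, golf, delta]
Final RIGHT: [foxtrot, india, delta, juliet, hotel, alpha]
i=0: L=charlie, R=foxtrot=BASE -> take LEFT -> charlie
i=1: L=delta, R=india=BASE -> take LEFT -> delta
i=2: L=juliet, R=delta=BASE -> take LEFT -> juliet
i=3: L=bravo, R=juliet=BASE -> take LEFT -> bravo
i=4: L=golf=BASE, R=hotel -> take RIGHT -> hotel
i=5: BASE=charlie L=delta R=alpha all differ -> CONFLICT
Index 2 -> juliet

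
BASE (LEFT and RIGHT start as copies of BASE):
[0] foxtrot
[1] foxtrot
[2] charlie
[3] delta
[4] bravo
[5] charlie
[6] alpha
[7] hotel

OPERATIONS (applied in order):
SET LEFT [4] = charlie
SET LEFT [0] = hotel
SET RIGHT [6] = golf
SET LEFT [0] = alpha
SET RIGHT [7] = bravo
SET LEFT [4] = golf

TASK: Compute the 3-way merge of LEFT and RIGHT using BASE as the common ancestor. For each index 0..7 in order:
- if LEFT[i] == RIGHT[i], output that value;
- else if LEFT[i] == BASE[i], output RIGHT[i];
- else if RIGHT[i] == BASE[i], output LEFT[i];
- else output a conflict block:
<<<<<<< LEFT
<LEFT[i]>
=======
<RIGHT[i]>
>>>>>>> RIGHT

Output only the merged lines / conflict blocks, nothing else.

Answer: alpha
foxtrot
charlie
delta
golf
charlie
golf
bravo

Derivation:
Final LEFT:  [alpha, foxtrot, charlie, delta, golf, charlie, alpha, hotel]
Final RIGHT: [foxtrot, foxtrot, charlie, delta, bravo, charlie, golf, bravo]
i=0: L=alpha, R=foxtrot=BASE -> take LEFT -> alpha
i=1: L=foxtrot R=foxtrot -> agree -> foxtrot
i=2: L=charlie R=charlie -> agree -> charlie
i=3: L=delta R=delta -> agree -> delta
i=4: L=golf, R=bravo=BASE -> take LEFT -> golf
i=5: L=charlie R=charlie -> agree -> charlie
i=6: L=alpha=BASE, R=golf -> take RIGHT -> golf
i=7: L=hotel=BASE, R=bravo -> take RIGHT -> bravo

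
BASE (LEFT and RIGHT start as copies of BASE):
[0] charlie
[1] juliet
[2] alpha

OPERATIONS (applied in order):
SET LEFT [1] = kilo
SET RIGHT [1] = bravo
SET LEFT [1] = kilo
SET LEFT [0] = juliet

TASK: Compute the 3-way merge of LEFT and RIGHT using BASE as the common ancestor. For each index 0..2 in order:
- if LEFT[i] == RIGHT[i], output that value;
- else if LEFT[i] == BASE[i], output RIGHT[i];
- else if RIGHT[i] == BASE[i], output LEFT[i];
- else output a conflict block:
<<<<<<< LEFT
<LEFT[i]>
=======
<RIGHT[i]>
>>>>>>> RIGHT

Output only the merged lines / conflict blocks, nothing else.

Answer: juliet
<<<<<<< LEFT
kilo
=======
bravo
>>>>>>> RIGHT
alpha

Derivation:
Final LEFT:  [juliet, kilo, alpha]
Final RIGHT: [charlie, bravo, alpha]
i=0: L=juliet, R=charlie=BASE -> take LEFT -> juliet
i=1: BASE=juliet L=kilo R=bravo all differ -> CONFLICT
i=2: L=alpha R=alpha -> agree -> alpha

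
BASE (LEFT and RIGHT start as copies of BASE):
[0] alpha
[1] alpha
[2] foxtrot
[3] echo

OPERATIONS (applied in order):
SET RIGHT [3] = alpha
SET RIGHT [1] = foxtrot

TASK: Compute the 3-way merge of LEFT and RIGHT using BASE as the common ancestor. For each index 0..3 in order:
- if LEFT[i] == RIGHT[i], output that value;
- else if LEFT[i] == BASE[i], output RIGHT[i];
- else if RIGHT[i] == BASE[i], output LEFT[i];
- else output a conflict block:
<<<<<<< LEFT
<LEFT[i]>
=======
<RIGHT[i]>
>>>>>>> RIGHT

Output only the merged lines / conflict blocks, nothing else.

Answer: alpha
foxtrot
foxtrot
alpha

Derivation:
Final LEFT:  [alpha, alpha, foxtrot, echo]
Final RIGHT: [alpha, foxtrot, foxtrot, alpha]
i=0: L=alpha R=alpha -> agree -> alpha
i=1: L=alpha=BASE, R=foxtrot -> take RIGHT -> foxtrot
i=2: L=foxtrot R=foxtrot -> agree -> foxtrot
i=3: L=echo=BASE, R=alpha -> take RIGHT -> alpha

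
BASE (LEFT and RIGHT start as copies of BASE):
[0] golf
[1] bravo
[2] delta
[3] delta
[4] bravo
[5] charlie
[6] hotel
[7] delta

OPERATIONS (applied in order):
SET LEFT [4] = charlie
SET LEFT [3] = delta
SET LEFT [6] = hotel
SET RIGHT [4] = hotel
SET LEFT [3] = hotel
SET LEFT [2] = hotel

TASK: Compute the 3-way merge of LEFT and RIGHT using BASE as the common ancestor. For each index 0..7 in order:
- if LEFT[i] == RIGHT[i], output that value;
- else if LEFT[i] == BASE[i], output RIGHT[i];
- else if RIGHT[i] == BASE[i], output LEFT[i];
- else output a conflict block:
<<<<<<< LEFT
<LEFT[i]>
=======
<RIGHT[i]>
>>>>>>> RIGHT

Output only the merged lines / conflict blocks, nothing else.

Final LEFT:  [golf, bravo, hotel, hotel, charlie, charlie, hotel, delta]
Final RIGHT: [golf, bravo, delta, delta, hotel, charlie, hotel, delta]
i=0: L=golf R=golf -> agree -> golf
i=1: L=bravo R=bravo -> agree -> bravo
i=2: L=hotel, R=delta=BASE -> take LEFT -> hotel
i=3: L=hotel, R=delta=BASE -> take LEFT -> hotel
i=4: BASE=bravo L=charlie R=hotel all differ -> CONFLICT
i=5: L=charlie R=charlie -> agree -> charlie
i=6: L=hotel R=hotel -> agree -> hotel
i=7: L=delta R=delta -> agree -> delta

Answer: golf
bravo
hotel
hotel
<<<<<<< LEFT
charlie
=======
hotel
>>>>>>> RIGHT
charlie
hotel
delta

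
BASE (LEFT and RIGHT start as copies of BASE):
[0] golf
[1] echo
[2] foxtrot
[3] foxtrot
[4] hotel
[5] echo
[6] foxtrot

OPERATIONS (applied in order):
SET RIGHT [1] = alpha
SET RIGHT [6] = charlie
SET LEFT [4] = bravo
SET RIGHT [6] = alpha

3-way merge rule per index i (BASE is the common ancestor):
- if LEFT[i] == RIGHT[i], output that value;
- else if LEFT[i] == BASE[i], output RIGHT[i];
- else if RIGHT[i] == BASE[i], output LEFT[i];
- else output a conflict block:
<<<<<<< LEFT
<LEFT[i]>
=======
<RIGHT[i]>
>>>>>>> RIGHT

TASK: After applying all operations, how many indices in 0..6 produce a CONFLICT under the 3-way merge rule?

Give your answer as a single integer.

Answer: 0

Derivation:
Final LEFT:  [golf, echo, foxtrot, foxtrot, bravo, echo, foxtrot]
Final RIGHT: [golf, alpha, foxtrot, foxtrot, hotel, echo, alpha]
i=0: L=golf R=golf -> agree -> golf
i=1: L=echo=BASE, R=alpha -> take RIGHT -> alpha
i=2: L=foxtrot R=foxtrot -> agree -> foxtrot
i=3: L=foxtrot R=foxtrot -> agree -> foxtrot
i=4: L=bravo, R=hotel=BASE -> take LEFT -> bravo
i=5: L=echo R=echo -> agree -> echo
i=6: L=foxtrot=BASE, R=alpha -> take RIGHT -> alpha
Conflict count: 0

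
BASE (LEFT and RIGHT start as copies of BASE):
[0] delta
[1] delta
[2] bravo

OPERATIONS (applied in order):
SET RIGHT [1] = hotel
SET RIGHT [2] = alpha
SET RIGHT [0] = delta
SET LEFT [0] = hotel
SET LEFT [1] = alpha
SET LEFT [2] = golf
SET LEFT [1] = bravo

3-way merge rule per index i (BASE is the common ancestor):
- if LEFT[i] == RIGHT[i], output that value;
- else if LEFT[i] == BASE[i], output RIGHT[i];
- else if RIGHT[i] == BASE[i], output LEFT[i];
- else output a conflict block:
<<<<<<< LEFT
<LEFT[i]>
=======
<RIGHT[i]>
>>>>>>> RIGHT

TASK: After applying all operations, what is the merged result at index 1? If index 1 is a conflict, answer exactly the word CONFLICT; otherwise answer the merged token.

Final LEFT:  [hotel, bravo, golf]
Final RIGHT: [delta, hotel, alpha]
i=0: L=hotel, R=delta=BASE -> take LEFT -> hotel
i=1: BASE=delta L=bravo R=hotel all differ -> CONFLICT
i=2: BASE=bravo L=golf R=alpha all differ -> CONFLICT
Index 1 -> CONFLICT

Answer: CONFLICT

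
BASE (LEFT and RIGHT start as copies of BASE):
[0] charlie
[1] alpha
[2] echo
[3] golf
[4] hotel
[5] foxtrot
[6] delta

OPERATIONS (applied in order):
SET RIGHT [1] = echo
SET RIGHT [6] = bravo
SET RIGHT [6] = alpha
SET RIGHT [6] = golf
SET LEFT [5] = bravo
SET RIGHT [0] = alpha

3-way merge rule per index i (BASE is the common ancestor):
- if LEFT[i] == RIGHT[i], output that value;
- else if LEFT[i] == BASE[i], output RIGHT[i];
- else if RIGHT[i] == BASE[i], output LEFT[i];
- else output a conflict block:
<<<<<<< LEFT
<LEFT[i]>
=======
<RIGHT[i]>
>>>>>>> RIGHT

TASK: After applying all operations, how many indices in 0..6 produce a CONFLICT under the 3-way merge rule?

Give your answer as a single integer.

Final LEFT:  [charlie, alpha, echo, golf, hotel, bravo, delta]
Final RIGHT: [alpha, echo, echo, golf, hotel, foxtrot, golf]
i=0: L=charlie=BASE, R=alpha -> take RIGHT -> alpha
i=1: L=alpha=BASE, R=echo -> take RIGHT -> echo
i=2: L=echo R=echo -> agree -> echo
i=3: L=golf R=golf -> agree -> golf
i=4: L=hotel R=hotel -> agree -> hotel
i=5: L=bravo, R=foxtrot=BASE -> take LEFT -> bravo
i=6: L=delta=BASE, R=golf -> take RIGHT -> golf
Conflict count: 0

Answer: 0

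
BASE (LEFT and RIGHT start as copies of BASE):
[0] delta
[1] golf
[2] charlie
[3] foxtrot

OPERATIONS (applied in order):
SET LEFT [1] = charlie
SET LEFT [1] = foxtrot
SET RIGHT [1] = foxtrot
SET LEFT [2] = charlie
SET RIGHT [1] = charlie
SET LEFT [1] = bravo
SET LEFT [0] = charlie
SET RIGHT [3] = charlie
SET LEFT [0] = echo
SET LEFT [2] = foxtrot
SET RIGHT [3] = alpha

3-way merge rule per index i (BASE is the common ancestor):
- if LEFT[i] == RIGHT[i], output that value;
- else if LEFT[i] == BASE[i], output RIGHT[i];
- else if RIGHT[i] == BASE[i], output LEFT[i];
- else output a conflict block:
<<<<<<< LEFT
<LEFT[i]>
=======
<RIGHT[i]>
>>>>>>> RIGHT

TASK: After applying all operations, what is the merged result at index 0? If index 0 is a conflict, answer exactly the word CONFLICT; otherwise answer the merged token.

Answer: echo

Derivation:
Final LEFT:  [echo, bravo, foxtrot, foxtrot]
Final RIGHT: [delta, charlie, charlie, alpha]
i=0: L=echo, R=delta=BASE -> take LEFT -> echo
i=1: BASE=golf L=bravo R=charlie all differ -> CONFLICT
i=2: L=foxtrot, R=charlie=BASE -> take LEFT -> foxtrot
i=3: L=foxtrot=BASE, R=alpha -> take RIGHT -> alpha
Index 0 -> echo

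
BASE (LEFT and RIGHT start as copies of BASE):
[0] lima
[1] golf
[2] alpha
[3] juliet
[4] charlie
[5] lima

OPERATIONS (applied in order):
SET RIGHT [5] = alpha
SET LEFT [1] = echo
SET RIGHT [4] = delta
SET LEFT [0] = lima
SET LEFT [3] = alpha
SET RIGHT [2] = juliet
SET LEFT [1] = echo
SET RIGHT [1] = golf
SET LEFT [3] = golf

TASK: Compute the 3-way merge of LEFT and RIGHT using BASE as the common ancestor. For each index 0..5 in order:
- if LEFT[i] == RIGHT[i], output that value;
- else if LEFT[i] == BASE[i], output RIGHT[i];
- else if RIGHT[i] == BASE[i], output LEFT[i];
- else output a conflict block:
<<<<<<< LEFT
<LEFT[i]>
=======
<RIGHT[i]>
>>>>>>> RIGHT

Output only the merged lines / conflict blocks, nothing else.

Final LEFT:  [lima, echo, alpha, golf, charlie, lima]
Final RIGHT: [lima, golf, juliet, juliet, delta, alpha]
i=0: L=lima R=lima -> agree -> lima
i=1: L=echo, R=golf=BASE -> take LEFT -> echo
i=2: L=alpha=BASE, R=juliet -> take RIGHT -> juliet
i=3: L=golf, R=juliet=BASE -> take LEFT -> golf
i=4: L=charlie=BASE, R=delta -> take RIGHT -> delta
i=5: L=lima=BASE, R=alpha -> take RIGHT -> alpha

Answer: lima
echo
juliet
golf
delta
alpha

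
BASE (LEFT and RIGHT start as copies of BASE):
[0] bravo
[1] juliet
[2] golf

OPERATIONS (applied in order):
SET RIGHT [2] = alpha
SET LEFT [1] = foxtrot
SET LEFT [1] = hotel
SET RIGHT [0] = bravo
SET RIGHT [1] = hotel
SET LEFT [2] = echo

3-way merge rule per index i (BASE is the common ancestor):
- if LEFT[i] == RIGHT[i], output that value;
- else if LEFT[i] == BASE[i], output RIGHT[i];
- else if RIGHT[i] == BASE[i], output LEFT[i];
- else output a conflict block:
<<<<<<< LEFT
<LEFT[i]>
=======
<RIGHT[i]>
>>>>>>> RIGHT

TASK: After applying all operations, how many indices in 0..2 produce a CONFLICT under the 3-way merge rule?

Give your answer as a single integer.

Answer: 1

Derivation:
Final LEFT:  [bravo, hotel, echo]
Final RIGHT: [bravo, hotel, alpha]
i=0: L=bravo R=bravo -> agree -> bravo
i=1: L=hotel R=hotel -> agree -> hotel
i=2: BASE=golf L=echo R=alpha all differ -> CONFLICT
Conflict count: 1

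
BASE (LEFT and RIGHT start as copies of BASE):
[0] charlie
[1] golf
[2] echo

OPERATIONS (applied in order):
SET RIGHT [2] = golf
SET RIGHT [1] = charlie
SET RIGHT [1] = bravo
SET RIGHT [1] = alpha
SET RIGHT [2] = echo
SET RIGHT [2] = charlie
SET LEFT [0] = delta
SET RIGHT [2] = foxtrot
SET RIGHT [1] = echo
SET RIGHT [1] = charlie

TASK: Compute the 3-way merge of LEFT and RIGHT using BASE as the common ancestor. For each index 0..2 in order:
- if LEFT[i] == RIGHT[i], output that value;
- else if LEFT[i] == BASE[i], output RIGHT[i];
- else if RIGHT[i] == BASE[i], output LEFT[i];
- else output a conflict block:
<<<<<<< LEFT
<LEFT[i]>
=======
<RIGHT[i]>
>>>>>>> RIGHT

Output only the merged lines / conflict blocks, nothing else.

Answer: delta
charlie
foxtrot

Derivation:
Final LEFT:  [delta, golf, echo]
Final RIGHT: [charlie, charlie, foxtrot]
i=0: L=delta, R=charlie=BASE -> take LEFT -> delta
i=1: L=golf=BASE, R=charlie -> take RIGHT -> charlie
i=2: L=echo=BASE, R=foxtrot -> take RIGHT -> foxtrot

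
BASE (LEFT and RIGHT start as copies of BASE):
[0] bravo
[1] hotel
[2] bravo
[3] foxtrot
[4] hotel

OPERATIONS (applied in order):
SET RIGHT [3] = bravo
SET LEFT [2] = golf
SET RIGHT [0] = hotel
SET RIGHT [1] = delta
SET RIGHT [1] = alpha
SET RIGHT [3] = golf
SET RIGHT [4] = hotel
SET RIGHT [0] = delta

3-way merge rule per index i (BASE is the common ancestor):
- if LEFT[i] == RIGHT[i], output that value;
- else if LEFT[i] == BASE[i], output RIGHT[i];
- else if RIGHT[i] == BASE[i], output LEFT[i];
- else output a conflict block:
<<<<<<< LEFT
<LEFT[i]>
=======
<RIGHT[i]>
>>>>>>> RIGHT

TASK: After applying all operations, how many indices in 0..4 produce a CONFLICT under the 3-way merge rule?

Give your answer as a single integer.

Final LEFT:  [bravo, hotel, golf, foxtrot, hotel]
Final RIGHT: [delta, alpha, bravo, golf, hotel]
i=0: L=bravo=BASE, R=delta -> take RIGHT -> delta
i=1: L=hotel=BASE, R=alpha -> take RIGHT -> alpha
i=2: L=golf, R=bravo=BASE -> take LEFT -> golf
i=3: L=foxtrot=BASE, R=golf -> take RIGHT -> golf
i=4: L=hotel R=hotel -> agree -> hotel
Conflict count: 0

Answer: 0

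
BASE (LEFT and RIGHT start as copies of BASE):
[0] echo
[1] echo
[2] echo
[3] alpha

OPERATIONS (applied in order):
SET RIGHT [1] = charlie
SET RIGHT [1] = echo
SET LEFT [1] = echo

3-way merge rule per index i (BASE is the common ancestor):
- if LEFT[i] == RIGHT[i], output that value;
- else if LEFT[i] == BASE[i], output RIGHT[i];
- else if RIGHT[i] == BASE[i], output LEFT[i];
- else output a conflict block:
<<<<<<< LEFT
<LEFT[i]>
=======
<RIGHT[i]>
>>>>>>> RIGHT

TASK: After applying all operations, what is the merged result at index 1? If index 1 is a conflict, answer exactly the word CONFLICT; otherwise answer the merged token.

Final LEFT:  [echo, echo, echo, alpha]
Final RIGHT: [echo, echo, echo, alpha]
i=0: L=echo R=echo -> agree -> echo
i=1: L=echo R=echo -> agree -> echo
i=2: L=echo R=echo -> agree -> echo
i=3: L=alpha R=alpha -> agree -> alpha
Index 1 -> echo

Answer: echo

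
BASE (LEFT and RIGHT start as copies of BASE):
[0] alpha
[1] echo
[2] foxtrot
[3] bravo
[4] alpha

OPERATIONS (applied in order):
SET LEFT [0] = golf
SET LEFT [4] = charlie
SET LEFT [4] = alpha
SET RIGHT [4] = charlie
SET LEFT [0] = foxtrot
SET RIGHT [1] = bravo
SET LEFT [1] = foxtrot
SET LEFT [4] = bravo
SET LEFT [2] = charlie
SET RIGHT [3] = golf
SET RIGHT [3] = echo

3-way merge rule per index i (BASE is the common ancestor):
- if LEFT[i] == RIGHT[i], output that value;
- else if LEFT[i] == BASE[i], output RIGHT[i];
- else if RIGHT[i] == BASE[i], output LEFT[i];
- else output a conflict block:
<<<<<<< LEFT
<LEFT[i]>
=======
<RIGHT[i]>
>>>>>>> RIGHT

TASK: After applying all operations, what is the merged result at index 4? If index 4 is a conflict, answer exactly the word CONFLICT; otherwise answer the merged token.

Final LEFT:  [foxtrot, foxtrot, charlie, bravo, bravo]
Final RIGHT: [alpha, bravo, foxtrot, echo, charlie]
i=0: L=foxtrot, R=alpha=BASE -> take LEFT -> foxtrot
i=1: BASE=echo L=foxtrot R=bravo all differ -> CONFLICT
i=2: L=charlie, R=foxtrot=BASE -> take LEFT -> charlie
i=3: L=bravo=BASE, R=echo -> take RIGHT -> echo
i=4: BASE=alpha L=bravo R=charlie all differ -> CONFLICT
Index 4 -> CONFLICT

Answer: CONFLICT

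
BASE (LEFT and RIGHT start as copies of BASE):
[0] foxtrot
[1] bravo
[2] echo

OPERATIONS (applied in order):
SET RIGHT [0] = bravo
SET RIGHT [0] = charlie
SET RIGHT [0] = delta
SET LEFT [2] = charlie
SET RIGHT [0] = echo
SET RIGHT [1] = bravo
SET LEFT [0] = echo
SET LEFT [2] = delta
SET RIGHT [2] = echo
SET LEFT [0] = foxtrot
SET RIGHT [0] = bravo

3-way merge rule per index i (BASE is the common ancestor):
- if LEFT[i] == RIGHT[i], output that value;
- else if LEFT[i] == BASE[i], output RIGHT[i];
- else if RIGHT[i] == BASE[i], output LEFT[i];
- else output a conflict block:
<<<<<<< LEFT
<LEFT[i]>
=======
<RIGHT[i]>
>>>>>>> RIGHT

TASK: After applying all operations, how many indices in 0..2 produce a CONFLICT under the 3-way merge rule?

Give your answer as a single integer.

Answer: 0

Derivation:
Final LEFT:  [foxtrot, bravo, delta]
Final RIGHT: [bravo, bravo, echo]
i=0: L=foxtrot=BASE, R=bravo -> take RIGHT -> bravo
i=1: L=bravo R=bravo -> agree -> bravo
i=2: L=delta, R=echo=BASE -> take LEFT -> delta
Conflict count: 0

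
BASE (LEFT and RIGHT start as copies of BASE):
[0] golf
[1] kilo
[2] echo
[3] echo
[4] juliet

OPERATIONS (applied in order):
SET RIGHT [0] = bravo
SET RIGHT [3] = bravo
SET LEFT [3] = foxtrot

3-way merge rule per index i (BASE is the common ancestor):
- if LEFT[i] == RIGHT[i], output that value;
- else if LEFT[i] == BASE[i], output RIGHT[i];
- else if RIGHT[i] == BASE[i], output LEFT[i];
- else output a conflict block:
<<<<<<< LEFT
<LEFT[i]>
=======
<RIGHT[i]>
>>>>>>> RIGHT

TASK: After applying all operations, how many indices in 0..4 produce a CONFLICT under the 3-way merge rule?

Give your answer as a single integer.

Answer: 1

Derivation:
Final LEFT:  [golf, kilo, echo, foxtrot, juliet]
Final RIGHT: [bravo, kilo, echo, bravo, juliet]
i=0: L=golf=BASE, R=bravo -> take RIGHT -> bravo
i=1: L=kilo R=kilo -> agree -> kilo
i=2: L=echo R=echo -> agree -> echo
i=3: BASE=echo L=foxtrot R=bravo all differ -> CONFLICT
i=4: L=juliet R=juliet -> agree -> juliet
Conflict count: 1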